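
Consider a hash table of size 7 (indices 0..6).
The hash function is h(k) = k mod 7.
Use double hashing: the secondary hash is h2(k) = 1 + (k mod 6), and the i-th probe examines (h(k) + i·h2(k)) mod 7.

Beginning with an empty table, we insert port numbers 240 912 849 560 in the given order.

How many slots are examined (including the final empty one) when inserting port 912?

2

240 hashes to 2; slot 2 is free -> place at 2.
912 hashes to 2, h2=1; 2 taken -> place at 3.
849 hashes to 2, h2=4; 2 taken -> place at 6.
560 hashes to 0; slot 0 is free -> place at 0.
Table: [560, _, 240, 912, _, _, 849]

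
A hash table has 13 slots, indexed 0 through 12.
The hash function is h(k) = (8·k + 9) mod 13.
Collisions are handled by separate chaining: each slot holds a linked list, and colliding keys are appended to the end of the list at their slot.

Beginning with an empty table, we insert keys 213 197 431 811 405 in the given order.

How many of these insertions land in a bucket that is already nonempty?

3

Insert 213: h=10, bucket 10 empty → new chain.
Insert 197: h=12, bucket 12 empty → new chain.
Insert 431: h=12, bucket 12 nonempty → append to chain.
Insert 811: h=10, bucket 10 nonempty → append to chain.
Insert 405: h=12, bucket 12 nonempty → append to chain.
Final buckets:
0: ∅
1: ∅
2: ∅
3: ∅
4: ∅
5: ∅
6: ∅
7: ∅
8: ∅
9: ∅
10: 213 -> 811
11: ∅
12: 197 -> 431 -> 405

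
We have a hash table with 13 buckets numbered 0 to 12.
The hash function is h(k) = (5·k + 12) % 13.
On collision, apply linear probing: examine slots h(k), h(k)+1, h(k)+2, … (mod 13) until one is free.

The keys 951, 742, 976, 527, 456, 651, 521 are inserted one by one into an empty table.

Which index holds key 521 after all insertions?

10

951: h=9 -> slot 9
742: h=4 -> slot 4
976: h=4, probe 4,5 -> slot 5
527: h=8 -> slot 8
456: h=4, probe 4,5,6 -> slot 6
651: h=4, probe 4,5,6,7 -> slot 7
521: h=4, probe 4,5,6,7,8,9,10 -> slot 10
Table: [., ., ., ., 742, 976, 456, 651, 527, 951, 521, ., .]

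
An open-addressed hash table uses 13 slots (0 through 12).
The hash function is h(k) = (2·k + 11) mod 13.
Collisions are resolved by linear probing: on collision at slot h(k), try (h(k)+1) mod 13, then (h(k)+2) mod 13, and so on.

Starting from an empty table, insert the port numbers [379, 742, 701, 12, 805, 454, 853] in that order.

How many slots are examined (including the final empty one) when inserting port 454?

4

379: h=2 => slot 2
742: h=0 => slot 0
701: h=9 => slot 9
12: h=9, probe 9,10 => slot 10
805: h=9, probe 9,10,11 => slot 11
454: h=9, probe 9,10,11,12 => slot 12
853: h=1 => slot 1
Table: [742, 853, 379, -, -, -, -, -, -, 701, 12, 805, 454]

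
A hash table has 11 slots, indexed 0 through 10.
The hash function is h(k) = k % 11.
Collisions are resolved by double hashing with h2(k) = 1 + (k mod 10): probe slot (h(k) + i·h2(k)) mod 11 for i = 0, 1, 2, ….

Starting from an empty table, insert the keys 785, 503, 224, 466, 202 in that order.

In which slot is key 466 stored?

0

785 hashes to 4; slot 4 is free => place at 4.
503 hashes to 8; slot 8 is free => place at 8.
224 hashes to 4, h2=5; 4 taken => place at 9.
466 hashes to 4, h2=7; 4 taken => place at 0.
202 hashes to 4, h2=3; 4 taken => place at 7.
Table: [466, —, —, —, 785, —, —, 202, 503, 224, —]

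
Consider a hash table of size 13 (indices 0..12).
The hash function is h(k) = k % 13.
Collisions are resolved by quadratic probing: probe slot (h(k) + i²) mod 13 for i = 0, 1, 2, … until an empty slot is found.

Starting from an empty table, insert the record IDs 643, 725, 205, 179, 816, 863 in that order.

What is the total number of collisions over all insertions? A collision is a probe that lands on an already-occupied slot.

Insert 643: h=6, slot 6 empty -> index 6.
Insert 725: h=10, slot 10 empty -> index 10.
Insert 205: h=10, slot 10 occupied -> index 11.
Insert 179: h=10, slots 10,11 occupied -> index 1.
Insert 816: h=10, slots 10,11,1,6 occupied -> index 0.
Insert 863: h=5, slot 5 empty -> index 5.
Table: [816, 179, _, _, _, 863, 643, _, _, _, 725, 205, _]

7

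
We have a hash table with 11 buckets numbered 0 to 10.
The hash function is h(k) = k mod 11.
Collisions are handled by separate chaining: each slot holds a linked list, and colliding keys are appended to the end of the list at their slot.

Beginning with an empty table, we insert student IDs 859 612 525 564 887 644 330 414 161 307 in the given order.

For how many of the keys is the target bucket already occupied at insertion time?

Insert 859: h=1, bucket 1 empty → new chain.
Insert 612: h=7, bucket 7 empty → new chain.
Insert 525: h=8, bucket 8 empty → new chain.
Insert 564: h=3, bucket 3 empty → new chain.
Insert 887: h=7, bucket 7 nonempty → append to chain.
Insert 644: h=6, bucket 6 empty → new chain.
Insert 330: h=0, bucket 0 empty → new chain.
Insert 414: h=7, bucket 7 nonempty → append to chain.
Insert 161: h=7, bucket 7 nonempty → append to chain.
Insert 307: h=10, bucket 10 empty → new chain.
Final buckets:
0: 330
1: 859
2: ∅
3: 564
4: ∅
5: ∅
6: 644
7: 612 -> 887 -> 414 -> 161
8: 525
9: ∅
10: 307

3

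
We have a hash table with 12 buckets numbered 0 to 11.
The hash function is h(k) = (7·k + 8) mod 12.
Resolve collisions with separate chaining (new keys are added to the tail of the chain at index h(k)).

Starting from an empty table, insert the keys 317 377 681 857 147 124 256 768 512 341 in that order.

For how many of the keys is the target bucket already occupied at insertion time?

317 -> bucket 7
377 -> bucket 7 (collision)
681 -> bucket 11
857 -> bucket 7 (collision)
147 -> bucket 5
124 -> bucket 0
256 -> bucket 0 (collision)
768 -> bucket 8
512 -> bucket 4
341 -> bucket 7 (collision)
Final buckets:
0: 124 -> 256
1: -
2: -
3: -
4: 512
5: 147
6: -
7: 317 -> 377 -> 857 -> 341
8: 768
9: -
10: -
11: 681

4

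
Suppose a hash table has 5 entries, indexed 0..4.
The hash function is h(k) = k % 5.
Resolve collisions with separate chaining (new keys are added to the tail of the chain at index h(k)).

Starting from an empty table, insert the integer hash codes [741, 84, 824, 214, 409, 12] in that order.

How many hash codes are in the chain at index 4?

4

Insert 741: h=1, bucket 1 empty -> new chain.
Insert 84: h=4, bucket 4 empty -> new chain.
Insert 824: h=4, bucket 4 nonempty -> append to chain.
Insert 214: h=4, bucket 4 nonempty -> append to chain.
Insert 409: h=4, bucket 4 nonempty -> append to chain.
Insert 12: h=2, bucket 2 empty -> new chain.
Final buckets:
0: .
1: 741
2: 12
3: .
4: 84 -> 824 -> 214 -> 409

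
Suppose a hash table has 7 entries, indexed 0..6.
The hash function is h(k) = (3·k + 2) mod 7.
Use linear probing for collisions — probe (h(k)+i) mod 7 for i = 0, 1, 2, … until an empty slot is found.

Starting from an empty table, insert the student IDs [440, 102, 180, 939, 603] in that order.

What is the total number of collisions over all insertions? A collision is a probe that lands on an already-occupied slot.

440 hashes to 6; slot 6 is free → place at 6.
102 hashes to 0; slot 0 is free → place at 0.
180 hashes to 3; slot 3 is free → place at 3.
939 hashes to 5; slot 5 is free → place at 5.
603 hashes to 5; 5,6,0 taken → place at 1.
Table: [102, 603, —, 180, —, 939, 440]

3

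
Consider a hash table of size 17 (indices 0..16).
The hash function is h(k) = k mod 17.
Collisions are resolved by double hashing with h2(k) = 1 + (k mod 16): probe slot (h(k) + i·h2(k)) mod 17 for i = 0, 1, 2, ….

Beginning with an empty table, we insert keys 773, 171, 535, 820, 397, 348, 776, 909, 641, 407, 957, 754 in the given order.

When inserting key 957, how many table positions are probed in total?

2

773 hashes to 8; slot 8 is free → place at 8.
171 hashes to 1; slot 1 is free → place at 1.
535 hashes to 8, h2=8; 8 taken → place at 16.
820 hashes to 4; slot 4 is free → place at 4.
397 hashes to 6; slot 6 is free → place at 6.
348 hashes to 8, h2=13; 8,4 taken → place at 0.
776 hashes to 11; slot 11 is free → place at 11.
909 hashes to 8, h2=14; 8 taken → place at 5.
641 hashes to 12; slot 12 is free → place at 12.
407 hashes to 16, h2=8; 16 taken → place at 7.
957 hashes to 5, h2=14; 5 taken → place at 2.
754 hashes to 6, h2=3; 6 taken → place at 9.
Table: [348, 171, 957, —, 820, 909, 397, 407, 773, 754, —, 776, 641, —, —, —, 535]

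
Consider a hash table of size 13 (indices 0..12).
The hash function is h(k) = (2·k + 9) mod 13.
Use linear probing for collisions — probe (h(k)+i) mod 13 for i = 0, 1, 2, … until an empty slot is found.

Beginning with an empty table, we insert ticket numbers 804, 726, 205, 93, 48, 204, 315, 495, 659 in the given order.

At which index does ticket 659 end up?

7

Insert 804: h=5, slot 5 empty → index 5.
Insert 726: h=5, slot 5 occupied → index 6.
Insert 205: h=3, slot 3 empty → index 3.
Insert 93: h=0, slot 0 empty → index 0.
Insert 48: h=1, slot 1 empty → index 1.
Insert 204: h=1, slot 1 occupied → index 2.
Insert 315: h=2, slots 2,3 occupied → index 4.
Insert 495: h=11, slot 11 empty → index 11.
Insert 659: h=1, slots 1,2,3,4,5,6 occupied → index 7.
Table: [93, 48, 204, 205, 315, 804, 726, 659, -, -, -, 495, -]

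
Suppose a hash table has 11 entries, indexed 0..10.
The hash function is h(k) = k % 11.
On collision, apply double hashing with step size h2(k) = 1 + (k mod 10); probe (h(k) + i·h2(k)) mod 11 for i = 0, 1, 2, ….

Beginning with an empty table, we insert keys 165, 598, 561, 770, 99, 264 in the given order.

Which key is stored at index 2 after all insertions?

561

Insert 165: h=0, slot 0 empty -> index 0.
Insert 598: h=4, slot 4 empty -> index 4.
Insert 561: h=0, h2=2, slot 0 occupied -> index 2.
Insert 770: h=0, h2=1, slot 0 occupied -> index 1.
Insert 99: h=0, h2=10, slot 0 occupied -> index 10.
Insert 264: h=0, h2=5, slot 0 occupied -> index 5.
Table: [165, 770, 561, ., 598, 264, ., ., ., ., 99]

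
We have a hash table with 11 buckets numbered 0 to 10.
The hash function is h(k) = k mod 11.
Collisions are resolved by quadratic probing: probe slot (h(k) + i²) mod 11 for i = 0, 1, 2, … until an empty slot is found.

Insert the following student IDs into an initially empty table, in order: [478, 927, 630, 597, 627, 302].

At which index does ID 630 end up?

4

Insert 478: h=5, slot 5 empty → index 5.
Insert 927: h=3, slot 3 empty → index 3.
Insert 630: h=3, slot 3 occupied → index 4.
Insert 597: h=3, slots 3,4 occupied → index 7.
Insert 627: h=0, slot 0 empty → index 0.
Insert 302: h=5, slot 5 occupied → index 6.
Table: [627, ∅, ∅, 927, 630, 478, 302, 597, ∅, ∅, ∅]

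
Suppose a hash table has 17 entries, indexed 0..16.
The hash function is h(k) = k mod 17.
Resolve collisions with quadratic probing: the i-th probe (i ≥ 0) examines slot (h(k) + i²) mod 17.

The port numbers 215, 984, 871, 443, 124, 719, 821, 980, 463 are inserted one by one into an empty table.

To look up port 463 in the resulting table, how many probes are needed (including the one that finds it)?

215 hashes to 11; slot 11 is free => place at 11.
984 hashes to 15; slot 15 is free => place at 15.
871 hashes to 4; slot 4 is free => place at 4.
443 hashes to 1; slot 1 is free => place at 1.
124 hashes to 5; slot 5 is free => place at 5.
719 hashes to 5; 5 taken => place at 6.
821 hashes to 5; 5,6 taken => place at 9.
980 hashes to 11; 11 taken => place at 12.
463 hashes to 4; 4,5 taken => place at 8.
Table: [∅, 443, ∅, ∅, 871, 124, 719, ∅, 463, 821, ∅, 215, 980, ∅, ∅, 984, ∅]
Lookup 463: h=4, probe 4,5,8 → found at 8.

3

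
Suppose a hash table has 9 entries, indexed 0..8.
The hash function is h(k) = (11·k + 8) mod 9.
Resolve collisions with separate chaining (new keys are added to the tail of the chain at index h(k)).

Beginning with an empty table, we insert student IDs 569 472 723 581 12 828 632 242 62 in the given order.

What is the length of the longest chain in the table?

2

569 → bucket 3
472 → bucket 7
723 → bucket 5
581 → bucket 0
12 → bucket 5 (collision)
828 → bucket 8
632 → bucket 3 (collision)
242 → bucket 6
62 → bucket 6 (collision)
Final buckets:
0: 581
1: _
2: _
3: 569 -> 632
4: _
5: 723 -> 12
6: 242 -> 62
7: 472
8: 828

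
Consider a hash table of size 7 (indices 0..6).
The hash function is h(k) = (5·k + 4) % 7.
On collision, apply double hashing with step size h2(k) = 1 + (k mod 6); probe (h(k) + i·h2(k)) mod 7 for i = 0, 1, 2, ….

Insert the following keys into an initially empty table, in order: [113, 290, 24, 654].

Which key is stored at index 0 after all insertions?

654

113 hashes to 2; slot 2 is free => place at 2.
290 hashes to 5; slot 5 is free => place at 5.
24 hashes to 5, h2=1; 5 taken => place at 6.
654 hashes to 5, h2=1; 5,6 taken => place at 0.
Table: [654, ., 113, ., ., 290, 24]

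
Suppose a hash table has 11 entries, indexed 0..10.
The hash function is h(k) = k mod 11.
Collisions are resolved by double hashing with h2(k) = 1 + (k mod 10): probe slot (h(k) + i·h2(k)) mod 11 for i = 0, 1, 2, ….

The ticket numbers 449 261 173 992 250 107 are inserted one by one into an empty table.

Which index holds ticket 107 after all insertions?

Insert 449: h=9, slot 9 empty → index 9.
Insert 261: h=8, slot 8 empty → index 8.
Insert 173: h=8, h2=4, slot 8 occupied → index 1.
Insert 992: h=2, slot 2 empty → index 2.
Insert 250: h=8, h2=1, slots 8,9 occupied → index 10.
Insert 107: h=8, h2=8, slot 8 occupied → index 5.
Table: [∅, 173, 992, ∅, ∅, 107, ∅, ∅, 261, 449, 250]

5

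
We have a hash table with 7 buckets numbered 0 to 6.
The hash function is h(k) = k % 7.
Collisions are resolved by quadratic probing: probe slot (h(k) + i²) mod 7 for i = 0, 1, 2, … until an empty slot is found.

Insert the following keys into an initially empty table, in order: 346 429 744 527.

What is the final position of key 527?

346: h=3 -> slot 3
429: h=2 -> slot 2
744: h=2, probe 2,3,6 -> slot 6
527: h=2, probe 2,3,6,4 -> slot 4
Table: [—, —, 429, 346, 527, —, 744]

4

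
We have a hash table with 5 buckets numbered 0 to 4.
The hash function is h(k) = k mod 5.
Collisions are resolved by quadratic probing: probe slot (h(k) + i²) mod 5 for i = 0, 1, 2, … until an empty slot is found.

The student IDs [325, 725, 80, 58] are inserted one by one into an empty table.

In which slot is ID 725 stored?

1

Insert 325: h=0, slot 0 empty -> index 0.
Insert 725: h=0, slot 0 occupied -> index 1.
Insert 80: h=0, slots 0,1 occupied -> index 4.
Insert 58: h=3, slot 3 empty -> index 3.
Table: [325, 725, —, 58, 80]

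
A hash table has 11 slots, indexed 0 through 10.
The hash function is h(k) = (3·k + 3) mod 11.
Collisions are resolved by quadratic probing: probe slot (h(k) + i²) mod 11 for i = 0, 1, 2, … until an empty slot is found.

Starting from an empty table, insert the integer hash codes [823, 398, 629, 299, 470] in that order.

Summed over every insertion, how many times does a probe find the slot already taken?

3

Insert 823: h=8, slot 8 empty -> index 8.
Insert 398: h=9, slot 9 empty -> index 9.
Insert 629: h=9, slot 9 occupied -> index 10.
Insert 299: h=9, slots 9,10 occupied -> index 2.
Insert 470: h=5, slot 5 empty -> index 5.
Table: [-, -, 299, -, -, 470, -, -, 823, 398, 629]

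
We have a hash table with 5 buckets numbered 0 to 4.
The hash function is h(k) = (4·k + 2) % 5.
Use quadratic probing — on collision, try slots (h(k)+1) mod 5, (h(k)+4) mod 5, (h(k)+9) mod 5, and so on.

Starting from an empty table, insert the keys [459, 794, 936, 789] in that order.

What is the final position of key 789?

459 hashes to 3; slot 3 is free => place at 3.
794 hashes to 3; 3 taken => place at 4.
936 hashes to 1; slot 1 is free => place at 1.
789 hashes to 3; 3,4 taken => place at 2.
Table: [∅, 936, 789, 459, 794]

2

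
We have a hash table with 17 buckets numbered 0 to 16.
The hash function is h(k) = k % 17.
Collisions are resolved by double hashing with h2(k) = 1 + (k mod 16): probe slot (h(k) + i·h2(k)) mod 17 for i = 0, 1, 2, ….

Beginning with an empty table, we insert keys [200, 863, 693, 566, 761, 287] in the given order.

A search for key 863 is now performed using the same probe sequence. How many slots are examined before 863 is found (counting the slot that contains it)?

200: h=13 → slot 13
863: h=13, h2=16, probe 13,12 → slot 12
693: h=13, h2=6, probe 13,2 → slot 2
566: h=5 → slot 5
761: h=13, h2=10, probe 13,6 → slot 6
287: h=15 → slot 15
Table: [∅, ∅, 693, ∅, ∅, 566, 761, ∅, ∅, ∅, ∅, ∅, 863, 200, ∅, 287, ∅]
Lookup 863: h=13, h2=16, probe 13,12 → found at 12.

2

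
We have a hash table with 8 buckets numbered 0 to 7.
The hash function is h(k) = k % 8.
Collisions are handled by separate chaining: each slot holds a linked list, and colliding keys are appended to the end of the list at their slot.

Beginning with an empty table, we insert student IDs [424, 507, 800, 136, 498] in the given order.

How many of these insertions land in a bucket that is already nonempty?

Insert 424: h=0, bucket 0 empty → new chain.
Insert 507: h=3, bucket 3 empty → new chain.
Insert 800: h=0, bucket 0 nonempty → append to chain.
Insert 136: h=0, bucket 0 nonempty → append to chain.
Insert 498: h=2, bucket 2 empty → new chain.
Final buckets:
0: 424 -> 800 -> 136
1: ∅
2: 498
3: 507
4: ∅
5: ∅
6: ∅
7: ∅

2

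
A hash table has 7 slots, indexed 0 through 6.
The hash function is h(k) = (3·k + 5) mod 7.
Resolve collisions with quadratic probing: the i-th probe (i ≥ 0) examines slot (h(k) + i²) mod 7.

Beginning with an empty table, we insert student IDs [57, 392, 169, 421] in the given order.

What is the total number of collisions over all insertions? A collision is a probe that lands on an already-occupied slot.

4

57 hashes to 1; slot 1 is free → place at 1.
392 hashes to 5; slot 5 is free → place at 5.
169 hashes to 1; 1 taken → place at 2.
421 hashes to 1; 1,2,5 taken → place at 3.
Table: [-, 57, 169, 421, -, 392, -]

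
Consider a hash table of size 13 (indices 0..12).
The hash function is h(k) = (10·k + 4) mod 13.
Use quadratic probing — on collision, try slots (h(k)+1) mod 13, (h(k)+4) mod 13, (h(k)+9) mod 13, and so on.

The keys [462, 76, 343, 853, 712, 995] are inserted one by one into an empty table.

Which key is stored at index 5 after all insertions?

995

462 hashes to 9; slot 9 is free → place at 9.
76 hashes to 10; slot 10 is free → place at 10.
343 hashes to 2; slot 2 is free → place at 2.
853 hashes to 6; slot 6 is free → place at 6.
712 hashes to 0; slot 0 is free → place at 0.
995 hashes to 9; 9,10,0 taken → place at 5.
Table: [712, ., 343, ., ., 995, 853, ., ., 462, 76, ., .]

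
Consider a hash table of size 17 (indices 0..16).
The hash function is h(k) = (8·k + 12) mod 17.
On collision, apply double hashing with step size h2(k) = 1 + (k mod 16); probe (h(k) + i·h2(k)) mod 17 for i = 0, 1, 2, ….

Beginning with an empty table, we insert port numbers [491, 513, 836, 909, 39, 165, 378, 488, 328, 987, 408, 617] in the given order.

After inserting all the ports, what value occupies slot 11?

328

491: h=13 -> slot 13
513: h=2 -> slot 2
836: h=2, h2=5, probe 2,7 -> slot 7
909: h=8 -> slot 8
39: h=1 -> slot 1
165: h=6 -> slot 6
378: h=10 -> slot 10
488: h=6, h2=9, probe 6,15 -> slot 15
328: h=1, h2=9, probe 1,10,2,11 -> slot 11
987: h=3 -> slot 3
408: h=12 -> slot 12
617: h=1, h2=10, probe 1,11,4 -> slot 4
Table: [_, 39, 513, 987, 617, _, 165, 836, 909, _, 378, 328, 408, 491, _, 488, _]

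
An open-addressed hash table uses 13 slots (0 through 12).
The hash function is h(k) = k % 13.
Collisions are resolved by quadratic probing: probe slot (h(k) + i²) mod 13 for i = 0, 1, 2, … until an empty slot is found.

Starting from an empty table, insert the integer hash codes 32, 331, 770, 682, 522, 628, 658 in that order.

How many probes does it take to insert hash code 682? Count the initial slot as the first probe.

3

32 hashes to 6; slot 6 is free => place at 6.
331 hashes to 6; 6 taken => place at 7.
770 hashes to 3; slot 3 is free => place at 3.
682 hashes to 6; 6,7 taken => place at 10.
522 hashes to 2; slot 2 is free => place at 2.
628 hashes to 4; slot 4 is free => place at 4.
658 hashes to 8; slot 8 is free => place at 8.
Table: [—, —, 522, 770, 628, —, 32, 331, 658, —, 682, —, —]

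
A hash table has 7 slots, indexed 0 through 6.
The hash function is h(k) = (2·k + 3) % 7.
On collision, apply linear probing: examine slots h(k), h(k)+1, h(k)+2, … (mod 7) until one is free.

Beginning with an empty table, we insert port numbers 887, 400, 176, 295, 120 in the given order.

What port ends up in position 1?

295

887 hashes to 6; slot 6 is free → place at 6.
400 hashes to 5; slot 5 is free → place at 5.
176 hashes to 5; 5,6 taken → place at 0.
295 hashes to 5; 5,6,0 taken → place at 1.
120 hashes to 5; 5,6,0,1 taken → place at 2.
Table: [176, 295, 120, —, —, 400, 887]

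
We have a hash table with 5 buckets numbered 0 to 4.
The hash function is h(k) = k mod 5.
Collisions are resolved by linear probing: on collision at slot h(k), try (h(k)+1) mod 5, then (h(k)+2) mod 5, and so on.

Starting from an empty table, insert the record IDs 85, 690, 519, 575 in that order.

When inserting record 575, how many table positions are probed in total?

85 hashes to 0; slot 0 is free -> place at 0.
690 hashes to 0; 0 taken -> place at 1.
519 hashes to 4; slot 4 is free -> place at 4.
575 hashes to 0; 0,1 taken -> place at 2.
Table: [85, 690, 575, —, 519]

3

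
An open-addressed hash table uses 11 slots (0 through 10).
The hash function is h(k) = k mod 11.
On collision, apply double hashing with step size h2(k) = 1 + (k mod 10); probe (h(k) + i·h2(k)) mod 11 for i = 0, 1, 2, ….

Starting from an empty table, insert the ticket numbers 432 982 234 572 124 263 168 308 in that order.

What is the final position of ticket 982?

432 hashes to 3; slot 3 is free → place at 3.
982 hashes to 3, h2=3; 3 taken → place at 6.
234 hashes to 3, h2=5; 3 taken → place at 8.
572 hashes to 0; slot 0 is free → place at 0.
124 hashes to 3, h2=5; 3,8 taken → place at 2.
263 hashes to 10; slot 10 is free → place at 10.
168 hashes to 3, h2=9; 3 taken → place at 1.
308 hashes to 0, h2=9; 0 taken → place at 9.
Table: [572, 168, 124, 432, ., ., 982, ., 234, 308, 263]

6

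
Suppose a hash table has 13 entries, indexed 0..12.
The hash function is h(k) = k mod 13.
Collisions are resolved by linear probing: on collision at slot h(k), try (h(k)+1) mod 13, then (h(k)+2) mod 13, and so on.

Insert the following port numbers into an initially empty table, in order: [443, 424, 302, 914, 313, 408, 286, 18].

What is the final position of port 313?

2

443 hashes to 1; slot 1 is free => place at 1.
424 hashes to 8; slot 8 is free => place at 8.
302 hashes to 3; slot 3 is free => place at 3.
914 hashes to 4; slot 4 is free => place at 4.
313 hashes to 1; 1 taken => place at 2.
408 hashes to 5; slot 5 is free => place at 5.
286 hashes to 0; slot 0 is free => place at 0.
18 hashes to 5; 5 taken => place at 6.
Table: [286, 443, 313, 302, 914, 408, 18, _, 424, _, _, _, _]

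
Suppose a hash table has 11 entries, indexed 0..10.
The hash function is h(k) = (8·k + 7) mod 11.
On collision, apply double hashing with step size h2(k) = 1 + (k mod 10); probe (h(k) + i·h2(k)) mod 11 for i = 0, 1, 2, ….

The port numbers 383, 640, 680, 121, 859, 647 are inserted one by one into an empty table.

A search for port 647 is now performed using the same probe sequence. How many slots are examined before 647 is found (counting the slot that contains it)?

Insert 383: h=2, slot 2 empty -> index 2.
Insert 640: h=1, slot 1 empty -> index 1.
Insert 680: h=2, h2=1, slot 2 occupied -> index 3.
Insert 121: h=7, slot 7 empty -> index 7.
Insert 859: h=4, slot 4 empty -> index 4.
Insert 647: h=2, h2=8, slot 2 occupied -> index 10.
Table: [-, 640, 383, 680, 859, -, -, 121, -, -, 647]
Lookup 647: h=2, h2=8, probe 2,10 → found at 10.

2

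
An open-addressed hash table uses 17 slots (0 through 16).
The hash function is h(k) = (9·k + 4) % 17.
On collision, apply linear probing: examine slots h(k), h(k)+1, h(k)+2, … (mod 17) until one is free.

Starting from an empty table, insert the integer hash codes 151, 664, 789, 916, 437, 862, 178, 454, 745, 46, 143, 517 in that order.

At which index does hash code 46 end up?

15

151 hashes to 3; slot 3 is free => place at 3.
664 hashes to 13; slot 13 is free => place at 13.
789 hashes to 16; slot 16 is free => place at 16.
916 hashes to 3; 3 taken => place at 4.
437 hashes to 10; slot 10 is free => place at 10.
862 hashes to 10; 10 taken => place at 11.
178 hashes to 8; slot 8 is free => place at 8.
454 hashes to 10; 10,11 taken => place at 12.
745 hashes to 11; 11,12,13 taken => place at 14.
46 hashes to 10; 10,11,12,13,14 taken => place at 15.
143 hashes to 16; 16 taken => place at 0.
517 hashes to 16; 16,0 taken => place at 1.
Table: [143, 517, _, 151, 916, _, _, _, 178, _, 437, 862, 454, 664, 745, 46, 789]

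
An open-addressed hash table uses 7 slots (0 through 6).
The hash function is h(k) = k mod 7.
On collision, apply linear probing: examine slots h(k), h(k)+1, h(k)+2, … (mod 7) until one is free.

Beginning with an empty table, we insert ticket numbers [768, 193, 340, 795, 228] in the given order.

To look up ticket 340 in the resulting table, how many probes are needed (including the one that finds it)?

768 hashes to 5; slot 5 is free -> place at 5.
193 hashes to 4; slot 4 is free -> place at 4.
340 hashes to 4; 4,5 taken -> place at 6.
795 hashes to 4; 4,5,6 taken -> place at 0.
228 hashes to 4; 4,5,6,0 taken -> place at 1.
Table: [795, 228, ., ., 193, 768, 340]
Lookup 340: h=4, probe 4,5,6 → found at 6.

3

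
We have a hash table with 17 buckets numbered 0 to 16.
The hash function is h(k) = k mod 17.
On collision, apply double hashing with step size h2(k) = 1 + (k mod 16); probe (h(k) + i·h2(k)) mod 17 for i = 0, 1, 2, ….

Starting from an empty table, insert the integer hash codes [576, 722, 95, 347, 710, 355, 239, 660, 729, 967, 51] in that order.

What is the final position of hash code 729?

11

576 hashes to 15; slot 15 is free → place at 15.
722 hashes to 8; slot 8 is free → place at 8.
95 hashes to 10; slot 10 is free → place at 10.
347 hashes to 7; slot 7 is free → place at 7.
710 hashes to 13; slot 13 is free → place at 13.
355 hashes to 15, h2=4; 15 taken → place at 2.
239 hashes to 1; slot 1 is free → place at 1.
660 hashes to 14; slot 14 is free → place at 14.
729 hashes to 15, h2=10; 15,8,1 taken → place at 11.
967 hashes to 15, h2=8; 15 taken → place at 6.
51 hashes to 0; slot 0 is free → place at 0.
Table: [51, 239, 355, ., ., ., 967, 347, 722, ., 95, 729, ., 710, 660, 576, .]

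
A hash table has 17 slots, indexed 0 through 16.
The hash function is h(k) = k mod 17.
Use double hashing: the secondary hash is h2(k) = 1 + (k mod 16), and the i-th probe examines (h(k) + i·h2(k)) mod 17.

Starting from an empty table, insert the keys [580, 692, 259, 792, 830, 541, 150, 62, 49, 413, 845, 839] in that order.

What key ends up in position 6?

845

580 hashes to 2; slot 2 is free => place at 2.
692 hashes to 12; slot 12 is free => place at 12.
259 hashes to 4; slot 4 is free => place at 4.
792 hashes to 10; slot 10 is free => place at 10.
830 hashes to 14; slot 14 is free => place at 14.
541 hashes to 14, h2=14; 14 taken => place at 11.
150 hashes to 14, h2=7; 14,4,11 taken => place at 1.
62 hashes to 11, h2=15; 11 taken => place at 9.
49 hashes to 15; slot 15 is free => place at 15.
413 hashes to 5; slot 5 is free => place at 5.
845 hashes to 12, h2=14; 12,9 taken => place at 6.
839 hashes to 6, h2=8; 6,14,5 taken => place at 13.
Table: [∅, 150, 580, ∅, 259, 413, 845, ∅, ∅, 62, 792, 541, 692, 839, 830, 49, ∅]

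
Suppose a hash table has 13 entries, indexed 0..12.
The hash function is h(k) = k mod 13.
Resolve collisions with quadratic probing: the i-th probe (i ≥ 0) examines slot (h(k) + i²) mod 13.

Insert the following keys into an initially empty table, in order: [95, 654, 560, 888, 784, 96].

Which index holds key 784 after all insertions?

95: h=4 => slot 4
654: h=4, probe 4,5 => slot 5
560: h=1 => slot 1
888: h=4, probe 4,5,8 => slot 8
784: h=4, probe 4,5,8,0 => slot 0
96: h=5, probe 5,6 => slot 6
Table: [784, 560, -, -, 95, 654, 96, -, 888, -, -, -, -]

0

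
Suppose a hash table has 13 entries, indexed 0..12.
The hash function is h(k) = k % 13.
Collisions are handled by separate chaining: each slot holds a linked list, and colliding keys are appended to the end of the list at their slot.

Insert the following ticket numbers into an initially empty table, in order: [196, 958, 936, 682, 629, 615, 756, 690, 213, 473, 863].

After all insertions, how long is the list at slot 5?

4

Insert 196: h=1, bucket 1 empty -> new chain.
Insert 958: h=9, bucket 9 empty -> new chain.
Insert 936: h=0, bucket 0 empty -> new chain.
Insert 682: h=6, bucket 6 empty -> new chain.
Insert 629: h=5, bucket 5 empty -> new chain.
Insert 615: h=4, bucket 4 empty -> new chain.
Insert 756: h=2, bucket 2 empty -> new chain.
Insert 690: h=1, bucket 1 nonempty -> append to chain.
Insert 213: h=5, bucket 5 nonempty -> append to chain.
Insert 473: h=5, bucket 5 nonempty -> append to chain.
Insert 863: h=5, bucket 5 nonempty -> append to chain.
Final buckets:
0: 936
1: 196 -> 690
2: 756
3: -
4: 615
5: 629 -> 213 -> 473 -> 863
6: 682
7: -
8: -
9: 958
10: -
11: -
12: -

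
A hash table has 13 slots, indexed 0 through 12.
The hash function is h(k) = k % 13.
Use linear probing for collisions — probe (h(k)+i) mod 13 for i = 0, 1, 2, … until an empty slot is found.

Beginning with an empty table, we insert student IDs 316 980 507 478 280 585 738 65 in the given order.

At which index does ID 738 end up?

Insert 316: h=4, slot 4 empty -> index 4.
Insert 980: h=5, slot 5 empty -> index 5.
Insert 507: h=0, slot 0 empty -> index 0.
Insert 478: h=10, slot 10 empty -> index 10.
Insert 280: h=7, slot 7 empty -> index 7.
Insert 585: h=0, slot 0 occupied -> index 1.
Insert 738: h=10, slot 10 occupied -> index 11.
Insert 65: h=0, slots 0,1 occupied -> index 2.
Table: [507, 585, 65, —, 316, 980, —, 280, —, —, 478, 738, —]

11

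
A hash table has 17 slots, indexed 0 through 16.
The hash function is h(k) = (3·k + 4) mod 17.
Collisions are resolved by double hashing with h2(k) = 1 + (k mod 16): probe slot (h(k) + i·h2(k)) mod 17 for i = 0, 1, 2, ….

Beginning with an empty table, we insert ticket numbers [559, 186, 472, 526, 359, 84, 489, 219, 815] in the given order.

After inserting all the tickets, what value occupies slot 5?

219

559: h=15 => slot 15
186: h=1 => slot 1
472: h=9 => slot 9
526: h=1, h2=15, probe 1,16 => slot 16
359: h=10 => slot 10
84: h=1, h2=5, probe 1,6 => slot 6
489: h=9, h2=10, probe 9,2 => slot 2
219: h=15, h2=12, probe 15,10,5 => slot 5
815: h=1, h2=16, probe 1,0 => slot 0
Table: [815, 186, 489, —, —, 219, 84, —, —, 472, 359, —, —, —, —, 559, 526]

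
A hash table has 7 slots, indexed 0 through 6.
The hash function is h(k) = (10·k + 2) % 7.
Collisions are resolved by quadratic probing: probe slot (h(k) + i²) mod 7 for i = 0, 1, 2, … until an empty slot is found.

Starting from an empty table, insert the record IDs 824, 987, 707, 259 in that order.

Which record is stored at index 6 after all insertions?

Insert 824: h=3, slot 3 empty => index 3.
Insert 987: h=2, slot 2 empty => index 2.
Insert 707: h=2, slots 2,3 occupied => index 6.
Insert 259: h=2, slots 2,3,6 occupied => index 4.
Table: [—, —, 987, 824, 259, —, 707]

707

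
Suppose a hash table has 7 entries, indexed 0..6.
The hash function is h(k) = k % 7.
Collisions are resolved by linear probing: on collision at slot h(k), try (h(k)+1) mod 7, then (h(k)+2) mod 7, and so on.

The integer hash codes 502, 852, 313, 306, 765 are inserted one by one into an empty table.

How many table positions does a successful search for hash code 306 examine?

4

502: h=5 -> slot 5
852: h=5, probe 5,6 -> slot 6
313: h=5, probe 5,6,0 -> slot 0
306: h=5, probe 5,6,0,1 -> slot 1
765: h=2 -> slot 2
Table: [313, 306, 765, _, _, 502, 852]
Lookup 306: h=5, probe 5,6,0,1 → found at 1.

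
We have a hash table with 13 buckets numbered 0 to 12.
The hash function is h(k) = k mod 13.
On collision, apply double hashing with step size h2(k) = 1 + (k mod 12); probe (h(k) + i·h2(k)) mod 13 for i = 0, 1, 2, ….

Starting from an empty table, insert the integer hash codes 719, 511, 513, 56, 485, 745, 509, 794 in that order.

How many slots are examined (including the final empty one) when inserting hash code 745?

3

Insert 719: h=4, slot 4 empty → index 4.
Insert 511: h=4, h2=8, slot 4 occupied → index 12.
Insert 513: h=6, slot 6 empty → index 6.
Insert 56: h=4, h2=9, slot 4 occupied → index 0.
Insert 485: h=4, h2=6, slot 4 occupied → index 10.
Insert 745: h=4, h2=2, slots 4,6 occupied → index 8.
Insert 509: h=2, slot 2 empty → index 2.
Insert 794: h=1, slot 1 empty → index 1.
Table: [56, 794, 509, —, 719, —, 513, —, 745, —, 485, —, 511]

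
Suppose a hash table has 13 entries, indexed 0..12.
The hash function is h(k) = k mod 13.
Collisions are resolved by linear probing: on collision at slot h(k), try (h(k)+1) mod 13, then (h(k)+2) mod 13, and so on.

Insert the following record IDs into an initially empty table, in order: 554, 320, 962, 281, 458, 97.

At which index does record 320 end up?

9

554: h=8 => slot 8
320: h=8, probe 8,9 => slot 9
962: h=0 => slot 0
281: h=8, probe 8,9,10 => slot 10
458: h=3 => slot 3
97: h=6 => slot 6
Table: [962, -, -, 458, -, -, 97, -, 554, 320, 281, -, -]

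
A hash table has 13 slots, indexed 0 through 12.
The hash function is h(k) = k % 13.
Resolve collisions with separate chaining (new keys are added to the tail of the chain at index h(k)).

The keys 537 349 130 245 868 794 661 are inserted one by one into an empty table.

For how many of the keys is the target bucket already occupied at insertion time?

2

Insert 537: h=4, bucket 4 empty -> new chain.
Insert 349: h=11, bucket 11 empty -> new chain.
Insert 130: h=0, bucket 0 empty -> new chain.
Insert 245: h=11, bucket 11 nonempty -> append to chain.
Insert 868: h=10, bucket 10 empty -> new chain.
Insert 794: h=1, bucket 1 empty -> new chain.
Insert 661: h=11, bucket 11 nonempty -> append to chain.
Final buckets:
0: 130
1: 794
2: —
3: —
4: 537
5: —
6: —
7: —
8: —
9: —
10: 868
11: 349 -> 245 -> 661
12: —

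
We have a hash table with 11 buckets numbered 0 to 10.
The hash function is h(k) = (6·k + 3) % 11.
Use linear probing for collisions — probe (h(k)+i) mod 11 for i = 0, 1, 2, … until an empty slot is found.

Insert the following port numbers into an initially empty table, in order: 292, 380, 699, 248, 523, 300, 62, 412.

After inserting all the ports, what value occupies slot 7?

380

292: h=6 -> slot 6
380: h=6, probe 6,7 -> slot 7
699: h=6, probe 6,7,8 -> slot 8
248: h=6, probe 6,7,8,9 -> slot 9
523: h=6, probe 6,7,8,9,10 -> slot 10
300: h=10, probe 10,0 -> slot 0
62: h=1 -> slot 1
412: h=0, probe 0,1,2 -> slot 2
Table: [300, 62, 412, _, _, _, 292, 380, 699, 248, 523]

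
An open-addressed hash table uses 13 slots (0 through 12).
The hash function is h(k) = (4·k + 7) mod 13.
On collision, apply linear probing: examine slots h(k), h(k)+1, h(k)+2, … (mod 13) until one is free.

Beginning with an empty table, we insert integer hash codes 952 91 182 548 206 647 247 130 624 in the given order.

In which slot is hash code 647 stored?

952: h=6 → slot 6
91: h=7 → slot 7
182: h=7, probe 7,8 → slot 8
548: h=2 → slot 2
206: h=12 → slot 12
647: h=8, probe 8,9 → slot 9
247: h=7, probe 7,8,9,10 → slot 10
130: h=7, probe 7,8,9,10,11 → slot 11
624: h=7, probe 7,8,9,10,11,12,0 → slot 0
Table: [624, ., 548, ., ., ., 952, 91, 182, 647, 247, 130, 206]

9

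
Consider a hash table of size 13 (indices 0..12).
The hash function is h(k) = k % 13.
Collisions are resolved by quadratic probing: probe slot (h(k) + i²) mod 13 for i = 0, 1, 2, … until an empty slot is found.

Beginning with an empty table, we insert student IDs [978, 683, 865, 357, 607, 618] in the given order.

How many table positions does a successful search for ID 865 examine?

2

Insert 978: h=3, slot 3 empty => index 3.
Insert 683: h=7, slot 7 empty => index 7.
Insert 865: h=7, slot 7 occupied => index 8.
Insert 357: h=6, slot 6 empty => index 6.
Insert 607: h=9, slot 9 empty => index 9.
Insert 618: h=7, slots 7,8 occupied => index 11.
Table: [—, —, —, 978, —, —, 357, 683, 865, 607, —, 618, —]
Lookup 865: h=7, probe 7,8 → found at 8.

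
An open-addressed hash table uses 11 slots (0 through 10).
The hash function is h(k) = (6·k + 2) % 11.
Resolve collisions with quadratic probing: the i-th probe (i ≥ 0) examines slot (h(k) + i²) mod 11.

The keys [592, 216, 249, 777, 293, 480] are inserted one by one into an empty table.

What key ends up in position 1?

592 hashes to 1; slot 1 is free -> place at 1.
216 hashes to 0; slot 0 is free -> place at 0.
249 hashes to 0; 0,1 taken -> place at 4.
777 hashes to 0; 0,1,4 taken -> place at 9.
293 hashes to 0; 0,1,4,9 taken -> place at 5.
480 hashes to 0; 0,1,4,9,5 taken -> place at 3.
Table: [216, 592, —, 480, 249, 293, —, —, —, 777, —]

592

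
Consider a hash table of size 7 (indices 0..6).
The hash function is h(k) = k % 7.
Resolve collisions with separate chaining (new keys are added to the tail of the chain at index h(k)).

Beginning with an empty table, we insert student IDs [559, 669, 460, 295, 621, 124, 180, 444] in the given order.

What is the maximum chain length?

559 -> bucket 6
669 -> bucket 4
460 -> bucket 5
295 -> bucket 1
621 -> bucket 5 (collision)
124 -> bucket 5 (collision)
180 -> bucket 5 (collision)
444 -> bucket 3
Final buckets:
0: -
1: 295
2: -
3: 444
4: 669
5: 460 -> 621 -> 124 -> 180
6: 559

4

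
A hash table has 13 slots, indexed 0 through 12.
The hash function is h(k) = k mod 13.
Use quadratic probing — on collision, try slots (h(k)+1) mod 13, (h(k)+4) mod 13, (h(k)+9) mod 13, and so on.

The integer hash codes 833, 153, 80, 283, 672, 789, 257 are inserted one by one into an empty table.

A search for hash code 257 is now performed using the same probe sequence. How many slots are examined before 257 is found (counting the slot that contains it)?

4

833 hashes to 1; slot 1 is free => place at 1.
153 hashes to 10; slot 10 is free => place at 10.
80 hashes to 2; slot 2 is free => place at 2.
283 hashes to 10; 10 taken => place at 11.
672 hashes to 9; slot 9 is free => place at 9.
789 hashes to 9; 9,10 taken => place at 0.
257 hashes to 10; 10,11,1 taken => place at 6.
Table: [789, 833, 80, -, -, -, 257, -, -, 672, 153, 283, -]
Lookup 257: h=10, probe 10,11,1,6 → found at 6.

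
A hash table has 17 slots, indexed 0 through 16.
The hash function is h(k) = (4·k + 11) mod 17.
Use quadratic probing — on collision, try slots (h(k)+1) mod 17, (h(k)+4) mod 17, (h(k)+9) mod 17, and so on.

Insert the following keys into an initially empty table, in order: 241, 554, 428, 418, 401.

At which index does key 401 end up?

4

Insert 241: h=6, slot 6 empty -> index 6.
Insert 554: h=0, slot 0 empty -> index 0.
Insert 428: h=6, slot 6 occupied -> index 7.
Insert 418: h=0, slot 0 occupied -> index 1.
Insert 401: h=0, slots 0,1 occupied -> index 4.
Table: [554, 418, —, —, 401, —, 241, 428, —, —, —, —, —, —, —, —, —]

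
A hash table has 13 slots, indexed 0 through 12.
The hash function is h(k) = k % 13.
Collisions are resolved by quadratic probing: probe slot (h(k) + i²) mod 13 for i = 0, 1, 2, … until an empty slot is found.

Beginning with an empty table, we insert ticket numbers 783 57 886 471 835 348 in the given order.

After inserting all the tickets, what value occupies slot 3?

Insert 783: h=3, slot 3 empty => index 3.
Insert 57: h=5, slot 5 empty => index 5.
Insert 886: h=2, slot 2 empty => index 2.
Insert 471: h=3, slot 3 occupied => index 4.
Insert 835: h=3, slots 3,4 occupied => index 7.
Insert 348: h=10, slot 10 empty => index 10.
Table: [-, -, 886, 783, 471, 57, -, 835, -, -, 348, -, -]

783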